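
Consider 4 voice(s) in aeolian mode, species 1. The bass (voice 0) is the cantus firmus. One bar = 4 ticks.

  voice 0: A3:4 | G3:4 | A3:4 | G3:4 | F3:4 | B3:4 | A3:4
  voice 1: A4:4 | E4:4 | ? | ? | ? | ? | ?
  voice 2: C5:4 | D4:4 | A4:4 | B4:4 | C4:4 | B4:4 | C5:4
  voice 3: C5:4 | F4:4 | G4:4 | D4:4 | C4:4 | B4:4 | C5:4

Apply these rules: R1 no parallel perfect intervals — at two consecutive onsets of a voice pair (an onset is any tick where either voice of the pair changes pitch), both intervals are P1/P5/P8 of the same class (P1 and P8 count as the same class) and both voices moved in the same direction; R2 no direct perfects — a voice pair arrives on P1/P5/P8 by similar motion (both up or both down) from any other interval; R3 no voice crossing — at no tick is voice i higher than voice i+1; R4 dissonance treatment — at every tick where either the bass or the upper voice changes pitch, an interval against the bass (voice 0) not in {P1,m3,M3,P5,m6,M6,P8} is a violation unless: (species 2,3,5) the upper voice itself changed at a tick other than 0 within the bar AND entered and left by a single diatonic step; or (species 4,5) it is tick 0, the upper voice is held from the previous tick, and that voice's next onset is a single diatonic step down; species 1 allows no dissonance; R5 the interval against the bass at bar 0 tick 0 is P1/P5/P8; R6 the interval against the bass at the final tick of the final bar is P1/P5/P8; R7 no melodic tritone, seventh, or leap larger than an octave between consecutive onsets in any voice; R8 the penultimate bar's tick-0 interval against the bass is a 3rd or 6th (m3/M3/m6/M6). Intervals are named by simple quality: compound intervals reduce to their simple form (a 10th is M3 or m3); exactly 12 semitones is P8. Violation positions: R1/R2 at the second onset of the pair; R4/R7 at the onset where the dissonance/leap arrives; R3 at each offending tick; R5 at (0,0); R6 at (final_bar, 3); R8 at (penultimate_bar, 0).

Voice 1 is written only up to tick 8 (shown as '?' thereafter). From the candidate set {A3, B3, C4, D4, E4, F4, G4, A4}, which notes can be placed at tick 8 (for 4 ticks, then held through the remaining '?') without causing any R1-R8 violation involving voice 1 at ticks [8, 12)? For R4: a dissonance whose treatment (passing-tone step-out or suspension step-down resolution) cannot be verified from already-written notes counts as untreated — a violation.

A3: legal
B3: violates R4
C4: legal
D4: violates R4
E4: legal
F4: legal
G4: violates R2,R4
A4: violates R2

{A3, C4, E4, F4}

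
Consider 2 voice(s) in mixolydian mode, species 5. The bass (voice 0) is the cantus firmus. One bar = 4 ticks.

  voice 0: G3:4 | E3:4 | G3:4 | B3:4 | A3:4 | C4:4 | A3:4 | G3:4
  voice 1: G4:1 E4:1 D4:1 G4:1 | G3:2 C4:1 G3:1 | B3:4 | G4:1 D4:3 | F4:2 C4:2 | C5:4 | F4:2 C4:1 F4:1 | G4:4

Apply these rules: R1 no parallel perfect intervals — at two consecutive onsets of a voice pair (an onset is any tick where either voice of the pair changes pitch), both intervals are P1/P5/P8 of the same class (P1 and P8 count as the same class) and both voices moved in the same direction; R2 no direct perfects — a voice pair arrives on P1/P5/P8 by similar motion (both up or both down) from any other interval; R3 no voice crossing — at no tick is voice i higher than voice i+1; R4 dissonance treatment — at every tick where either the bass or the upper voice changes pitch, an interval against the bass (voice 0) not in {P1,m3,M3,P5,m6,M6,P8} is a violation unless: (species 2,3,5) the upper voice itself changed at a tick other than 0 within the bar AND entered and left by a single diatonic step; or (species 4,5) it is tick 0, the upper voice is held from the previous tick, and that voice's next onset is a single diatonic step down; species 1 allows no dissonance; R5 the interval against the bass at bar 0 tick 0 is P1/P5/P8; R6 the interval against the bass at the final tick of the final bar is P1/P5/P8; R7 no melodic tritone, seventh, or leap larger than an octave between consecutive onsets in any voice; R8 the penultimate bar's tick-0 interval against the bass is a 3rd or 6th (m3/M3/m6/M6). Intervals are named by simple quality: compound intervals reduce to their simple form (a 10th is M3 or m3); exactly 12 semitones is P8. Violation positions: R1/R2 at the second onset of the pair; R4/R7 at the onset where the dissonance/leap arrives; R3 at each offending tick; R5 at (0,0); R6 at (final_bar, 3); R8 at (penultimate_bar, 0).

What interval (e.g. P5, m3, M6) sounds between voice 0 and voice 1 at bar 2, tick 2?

voice 0=G3 voice 1=B3 -> M3

M3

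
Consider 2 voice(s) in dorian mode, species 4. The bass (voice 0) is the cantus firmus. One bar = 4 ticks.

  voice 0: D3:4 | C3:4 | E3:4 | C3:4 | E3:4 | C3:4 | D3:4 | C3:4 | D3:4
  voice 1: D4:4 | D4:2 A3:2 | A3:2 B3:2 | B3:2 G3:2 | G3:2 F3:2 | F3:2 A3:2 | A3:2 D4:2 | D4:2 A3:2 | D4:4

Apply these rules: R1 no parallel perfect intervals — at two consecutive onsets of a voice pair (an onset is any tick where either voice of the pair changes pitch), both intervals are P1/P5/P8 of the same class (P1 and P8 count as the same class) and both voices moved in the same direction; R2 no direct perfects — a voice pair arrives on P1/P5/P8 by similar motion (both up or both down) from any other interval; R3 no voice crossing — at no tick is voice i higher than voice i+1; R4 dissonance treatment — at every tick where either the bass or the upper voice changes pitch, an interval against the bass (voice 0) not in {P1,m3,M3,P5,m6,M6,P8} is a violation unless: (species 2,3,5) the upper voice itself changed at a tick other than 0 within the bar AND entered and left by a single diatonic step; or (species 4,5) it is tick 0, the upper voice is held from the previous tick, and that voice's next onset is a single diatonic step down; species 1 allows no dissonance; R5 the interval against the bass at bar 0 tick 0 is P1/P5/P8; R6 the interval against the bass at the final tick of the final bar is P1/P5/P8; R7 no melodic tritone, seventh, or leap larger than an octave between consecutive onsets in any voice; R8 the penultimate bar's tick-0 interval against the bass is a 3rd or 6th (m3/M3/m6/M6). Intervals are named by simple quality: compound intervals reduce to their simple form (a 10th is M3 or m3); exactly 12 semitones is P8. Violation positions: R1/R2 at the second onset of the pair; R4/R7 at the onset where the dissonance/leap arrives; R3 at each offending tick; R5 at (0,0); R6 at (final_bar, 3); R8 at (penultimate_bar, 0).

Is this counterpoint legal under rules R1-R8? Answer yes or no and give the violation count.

No (8 violations)

bar 0: v0=D3 v1=D4 (P8)
bar 1: v0=C3 v1=D4 (M2)
bar 2: v0=E3 v1=A3 (P4)
bar 3: v0=C3 v1=B3 (M7)
bar 4: v0=E3 v1=G3 (m3)
bar 5: v0=C3 v1=F3 (P4)
bar 6: v0=D3 v1=A3 (P5)
bar 7: v0=C3 v1=D4 (M2)
bar 8: v0=D3 v1=D4 (P8)
  R4 @ bar1.0: C3/D4 M2 untreated
  R4 @ bar2.0: E3/A3 P4 untreated
  R4 @ bar3.0: C3/B3 M7 untreated
  R4 @ bar4.2: E3/F3 m2 untreated
  R4 @ bar5.0: C3/F3 P4 untreated
  R4 @ bar7.0: C3/D4 M2 untreated
  R8 @ bar7.0: penult M2 not 3rd/6th
  R2 @ bar8.0: C3/A3 M6 -> D3/D4 P8 similar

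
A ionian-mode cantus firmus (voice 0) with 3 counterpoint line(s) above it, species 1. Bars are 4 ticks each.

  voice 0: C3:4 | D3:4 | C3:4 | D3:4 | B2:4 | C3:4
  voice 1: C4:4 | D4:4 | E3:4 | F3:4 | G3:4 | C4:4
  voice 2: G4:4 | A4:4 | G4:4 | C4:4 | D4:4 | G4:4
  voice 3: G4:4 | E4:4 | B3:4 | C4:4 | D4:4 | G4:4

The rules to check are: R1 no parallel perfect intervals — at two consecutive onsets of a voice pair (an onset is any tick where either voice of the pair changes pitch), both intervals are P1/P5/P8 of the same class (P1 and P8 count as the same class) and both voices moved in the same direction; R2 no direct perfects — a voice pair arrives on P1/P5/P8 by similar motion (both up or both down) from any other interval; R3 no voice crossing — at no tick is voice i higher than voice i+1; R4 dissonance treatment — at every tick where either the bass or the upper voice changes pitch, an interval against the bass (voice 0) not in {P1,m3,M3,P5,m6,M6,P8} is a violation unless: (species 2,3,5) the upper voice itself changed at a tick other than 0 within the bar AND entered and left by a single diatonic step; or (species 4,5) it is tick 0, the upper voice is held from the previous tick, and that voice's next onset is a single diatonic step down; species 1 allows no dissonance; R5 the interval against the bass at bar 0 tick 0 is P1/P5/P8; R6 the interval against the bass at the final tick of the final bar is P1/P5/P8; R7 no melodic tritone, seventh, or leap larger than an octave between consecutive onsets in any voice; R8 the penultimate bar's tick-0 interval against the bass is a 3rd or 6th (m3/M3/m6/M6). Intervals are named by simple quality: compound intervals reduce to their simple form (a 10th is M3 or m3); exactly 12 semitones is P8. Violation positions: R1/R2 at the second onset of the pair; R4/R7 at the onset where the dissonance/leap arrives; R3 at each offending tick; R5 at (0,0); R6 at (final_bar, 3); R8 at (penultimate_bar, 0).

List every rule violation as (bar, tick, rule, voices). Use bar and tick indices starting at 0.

bar 0: v0=C3 v1=C4 v2=G4 v3=G4 downbeat P5
bar 1: v0=D3 v1=D4 v2=A4 v3=E4 downbeat M2
bar 2: v0=C3 v1=E3 v2=G4 v3=B3 downbeat M7
bar 3: v0=D3 v1=F3 v2=C4 v3=C4 downbeat m7
bar 4: v0=B2 v1=G3 v2=D4 v3=D4 downbeat m3
bar 5: v0=C3 v1=C4 v2=G4 v3=G4 downbeat P5
  -> R1 @ bar 1 tick 0 v(0, 1): C3/C4 P8 -> D3/D4 P8 similar
  -> R1 @ bar 1 tick 0 v(0, 2): C3/G4 P5 -> D3/A4 P5 similar
  -> R1 @ bar 1 tick 0 v(1, 2): C4/G4 P5 -> D4/A4 P5 similar
  -> R3 @ bar 1 tick 0 v(2, 3): A4 above E4
  -> R4 @ bar 1 tick 0 v(0, 3): D3/E4 M2 untreated
  -> R3 @ bar 1 tick 1 v(2, 3): A4 above E4
  -> R3 @ bar 1 tick 2 v(2, 3): A4 above E4
  -> R3 @ bar 1 tick 3 v(2, 3): A4 above E4
  -> R1 @ bar 2 tick 0 v(0, 2): D3/A4 P5 -> C3/G4 P5 similar
  -> R2 @ bar 2 tick 0 v(1, 3): D4/E4 M2 -> E3/B3 P5 similar
  -> R3 @ bar 2 tick 0 v(2, 3): G4 above B3
  -> R4 @ bar 2 tick 0 v(0, 3): C3/B3 M7 untreated
  -> R7 @ bar 2 tick 0 v(1,): D4->E3 leap 10st
  -> R3 @ bar 2 tick 1 v(2, 3): G4 above B3
  -> R3 @ bar 2 tick 2 v(2, 3): G4 above B3
  -> R3 @ bar 2 tick 3 v(2, 3): G4 above B3
  -> R1 @ bar 3 tick 0 v(1, 3): E3/B3 P5 -> F3/C4 P5 similar
  -> R4 @ bar 3 tick 0 v(0, 2): D3/C4 m7 untreated
  -> R4 @ bar 3 tick 0 v(0, 3): D3/C4 m7 untreated
  -> R1 @ bar 4 tick 0 v(1, 2): F3/C4 P5 -> G3/D4 P5 similar
  -> R1 @ bar 4 tick 0 v(1, 3): F3/C4 P5 -> G3/D4 P5 similar
  -> R1 @ bar 4 tick 0 v(2, 3): C4/C4 P1 -> D4/D4 P1 similar
  -> R1 @ bar 5 tick 0 v(1, 2): G3/D4 P5 -> C4/G4 P5 similar
  -> R1 @ bar 5 tick 0 v(1, 3): G3/D4 P5 -> C4/G4 P5 similar
  -> R1 @ bar 5 tick 0 v(2, 3): D4/D4 P1 -> G4/G4 P1 similar
  -> R2 @ bar 5 tick 0 v(0, 1): B2/G3 m6 -> C3/C4 P8 similar
  -> R2 @ bar 5 tick 0 v(0, 2): B2/D4 m3 -> C3/G4 P5 similar
  -> R2 @ bar 5 tick 0 v(0, 3): B2/D4 m3 -> C3/G4 P5 similar

(1, 0, R1, (0, 1))
(1, 0, R1, (0, 2))
(1, 0, R1, (1, 2))
(1, 0, R3, (2, 3))
(1, 0, R4, (0, 3))
(1, 1, R3, (2, 3))
(1, 2, R3, (2, 3))
(1, 3, R3, (2, 3))
(2, 0, R1, (0, 2))
(2, 0, R2, (1, 3))
(2, 0, R3, (2, 3))
(2, 0, R4, (0, 3))
(2, 0, R7, (1,))
(2, 1, R3, (2, 3))
(2, 2, R3, (2, 3))
(2, 3, R3, (2, 3))
(3, 0, R1, (1, 3))
(3, 0, R4, (0, 2))
(3, 0, R4, (0, 3))
(4, 0, R1, (1, 2))
(4, 0, R1, (1, 3))
(4, 0, R1, (2, 3))
(5, 0, R1, (1, 2))
(5, 0, R1, (1, 3))
(5, 0, R1, (2, 3))
(5, 0, R2, (0, 1))
(5, 0, R2, (0, 2))
(5, 0, R2, (0, 3))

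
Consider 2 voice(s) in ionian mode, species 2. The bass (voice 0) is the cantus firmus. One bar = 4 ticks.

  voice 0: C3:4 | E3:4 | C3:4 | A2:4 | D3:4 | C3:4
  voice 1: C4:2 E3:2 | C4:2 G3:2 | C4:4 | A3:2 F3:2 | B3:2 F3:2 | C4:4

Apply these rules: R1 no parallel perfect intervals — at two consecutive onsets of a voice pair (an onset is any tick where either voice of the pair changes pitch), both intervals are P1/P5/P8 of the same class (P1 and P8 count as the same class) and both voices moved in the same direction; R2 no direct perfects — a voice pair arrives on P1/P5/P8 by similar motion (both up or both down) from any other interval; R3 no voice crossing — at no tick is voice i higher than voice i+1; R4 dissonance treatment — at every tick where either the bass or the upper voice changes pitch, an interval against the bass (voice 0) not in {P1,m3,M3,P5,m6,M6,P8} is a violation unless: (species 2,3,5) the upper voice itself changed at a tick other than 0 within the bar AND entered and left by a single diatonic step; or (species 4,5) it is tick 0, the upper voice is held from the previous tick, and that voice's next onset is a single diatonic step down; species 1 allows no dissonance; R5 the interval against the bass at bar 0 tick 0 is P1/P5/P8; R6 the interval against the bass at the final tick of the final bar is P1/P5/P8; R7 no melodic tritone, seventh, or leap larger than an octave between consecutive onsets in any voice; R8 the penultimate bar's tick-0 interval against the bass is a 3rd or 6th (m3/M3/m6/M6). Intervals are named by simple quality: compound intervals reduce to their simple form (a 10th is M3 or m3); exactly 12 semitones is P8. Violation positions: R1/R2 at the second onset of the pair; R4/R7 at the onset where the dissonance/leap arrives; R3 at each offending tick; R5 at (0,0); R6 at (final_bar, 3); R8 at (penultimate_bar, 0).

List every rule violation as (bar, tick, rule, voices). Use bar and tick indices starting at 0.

(3, 0, R1, (0, 1))
(4, 0, R7, (1,))
(4, 2, R7, (1,))

bar 0: v0=C3 v1=C4 downbeat P8
bar 1: v0=E3 v1=C4 downbeat m6
bar 2: v0=C3 v1=C4 downbeat P8
bar 3: v0=A2 v1=A3 downbeat P8
bar 4: v0=D3 v1=B3 downbeat M6
bar 5: v0=C3 v1=C4 downbeat P8
  -> R1 @ bar 3 tick 0 v(0, 1): C3/C4 P8 -> A2/A3 P8 similar
  -> R7 @ bar 4 tick 0 v(1,): F3->B3 leap 6st
  -> R7 @ bar 4 tick 2 v(1,): B3->F3 leap 6st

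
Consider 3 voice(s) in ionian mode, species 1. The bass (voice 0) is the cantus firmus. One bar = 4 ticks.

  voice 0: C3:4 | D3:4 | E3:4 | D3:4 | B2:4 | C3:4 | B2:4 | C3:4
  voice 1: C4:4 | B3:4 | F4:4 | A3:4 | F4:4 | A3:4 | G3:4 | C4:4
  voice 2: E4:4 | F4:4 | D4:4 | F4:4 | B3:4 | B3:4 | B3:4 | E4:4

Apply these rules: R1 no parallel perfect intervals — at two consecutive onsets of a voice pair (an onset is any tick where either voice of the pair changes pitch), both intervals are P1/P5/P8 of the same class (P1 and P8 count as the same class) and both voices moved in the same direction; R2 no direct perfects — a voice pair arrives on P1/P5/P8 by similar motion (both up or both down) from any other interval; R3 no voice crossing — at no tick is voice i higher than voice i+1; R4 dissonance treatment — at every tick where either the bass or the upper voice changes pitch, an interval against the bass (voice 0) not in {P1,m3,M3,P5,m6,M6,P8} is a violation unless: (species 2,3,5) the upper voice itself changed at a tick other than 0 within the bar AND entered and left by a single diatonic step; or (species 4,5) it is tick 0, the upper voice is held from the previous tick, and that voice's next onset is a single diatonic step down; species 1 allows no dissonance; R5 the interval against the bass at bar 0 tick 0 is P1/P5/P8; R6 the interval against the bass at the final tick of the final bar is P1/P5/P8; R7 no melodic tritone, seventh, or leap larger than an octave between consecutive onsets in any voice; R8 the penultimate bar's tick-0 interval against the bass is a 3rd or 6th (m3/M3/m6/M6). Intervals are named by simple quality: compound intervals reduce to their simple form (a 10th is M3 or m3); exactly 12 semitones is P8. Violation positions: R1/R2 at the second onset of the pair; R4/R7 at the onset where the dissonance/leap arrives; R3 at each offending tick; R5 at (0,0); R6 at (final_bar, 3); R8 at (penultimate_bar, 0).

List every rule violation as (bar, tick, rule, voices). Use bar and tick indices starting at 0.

bar 0: v0=C3 v1=C4 v2=E4 downbeat M3
bar 1: v0=D3 v1=B3 v2=F4 downbeat m3
bar 2: v0=E3 v1=F4 v2=D4 downbeat m7
bar 3: v0=D3 v1=A3 v2=F4 downbeat m3
bar 4: v0=B2 v1=F4 v2=B3 downbeat P8
bar 5: v0=C3 v1=A3 v2=B3 downbeat M7
bar 6: v0=B2 v1=G3 v2=B3 downbeat P8
bar 7: v0=C3 v1=C4 v2=E4 downbeat M3
  -> R5 @ bar 0 tick 0 v(0, 2): opens on M3
  -> R3 @ bar 2 tick 0 v(1, 2): F4 above D4
  -> R4 @ bar 2 tick 0 v(0, 1): E3/F4 m2 untreated
  -> R4 @ bar 2 tick 0 v(0, 2): E3/D4 m7 untreated
  -> R7 @ bar 2 tick 0 v(1,): B3->F4 leap 6st
  -> R3 @ bar 2 tick 1 v(1, 2): F4 above D4
  -> R3 @ bar 2 tick 2 v(1, 2): F4 above D4
  -> R3 @ bar 2 tick 3 v(1, 2): F4 above D4
  -> R2 @ bar 3 tick 0 v(0, 1): E3/F4 m2 -> D3/A3 P5 similar
  -> R2 @ bar 4 tick 0 v(0, 2): D3/F4 m3 -> B2/B3 P8 similar
  -> R3 @ bar 4 tick 0 v(1, 2): F4 above B3
  -> R4 @ bar 4 tick 0 v(0, 1): B2/F4 TT untreated
  -> R7 @ bar 4 tick 0 v(2,): F4->B3 leap 6st
  -> R3 @ bar 4 tick 1 v(1, 2): F4 above B3
  -> R3 @ bar 4 tick 2 v(1, 2): F4 above B3
  -> R3 @ bar 4 tick 3 v(1, 2): F4 above B3
  -> R4 @ bar 5 tick 0 v(0, 2): C3/B3 M7 untreated
  -> R8 @ bar 6 tick 0 v(0, 2): penult P8 not 3rd/6th
  -> R2 @ bar 7 tick 0 v(0, 1): B2/G3 m6 -> C3/C4 P8 similar
  -> R6 @ bar 7 tick 3 v(0, 2): closes on M3

(0, 0, R5, (0, 2))
(2, 0, R3, (1, 2))
(2, 0, R4, (0, 1))
(2, 0, R4, (0, 2))
(2, 0, R7, (1,))
(2, 1, R3, (1, 2))
(2, 2, R3, (1, 2))
(2, 3, R3, (1, 2))
(3, 0, R2, (0, 1))
(4, 0, R2, (0, 2))
(4, 0, R3, (1, 2))
(4, 0, R4, (0, 1))
(4, 0, R7, (2,))
(4, 1, R3, (1, 2))
(4, 2, R3, (1, 2))
(4, 3, R3, (1, 2))
(5, 0, R4, (0, 2))
(6, 0, R8, (0, 2))
(7, 0, R2, (0, 1))
(7, 3, R6, (0, 2))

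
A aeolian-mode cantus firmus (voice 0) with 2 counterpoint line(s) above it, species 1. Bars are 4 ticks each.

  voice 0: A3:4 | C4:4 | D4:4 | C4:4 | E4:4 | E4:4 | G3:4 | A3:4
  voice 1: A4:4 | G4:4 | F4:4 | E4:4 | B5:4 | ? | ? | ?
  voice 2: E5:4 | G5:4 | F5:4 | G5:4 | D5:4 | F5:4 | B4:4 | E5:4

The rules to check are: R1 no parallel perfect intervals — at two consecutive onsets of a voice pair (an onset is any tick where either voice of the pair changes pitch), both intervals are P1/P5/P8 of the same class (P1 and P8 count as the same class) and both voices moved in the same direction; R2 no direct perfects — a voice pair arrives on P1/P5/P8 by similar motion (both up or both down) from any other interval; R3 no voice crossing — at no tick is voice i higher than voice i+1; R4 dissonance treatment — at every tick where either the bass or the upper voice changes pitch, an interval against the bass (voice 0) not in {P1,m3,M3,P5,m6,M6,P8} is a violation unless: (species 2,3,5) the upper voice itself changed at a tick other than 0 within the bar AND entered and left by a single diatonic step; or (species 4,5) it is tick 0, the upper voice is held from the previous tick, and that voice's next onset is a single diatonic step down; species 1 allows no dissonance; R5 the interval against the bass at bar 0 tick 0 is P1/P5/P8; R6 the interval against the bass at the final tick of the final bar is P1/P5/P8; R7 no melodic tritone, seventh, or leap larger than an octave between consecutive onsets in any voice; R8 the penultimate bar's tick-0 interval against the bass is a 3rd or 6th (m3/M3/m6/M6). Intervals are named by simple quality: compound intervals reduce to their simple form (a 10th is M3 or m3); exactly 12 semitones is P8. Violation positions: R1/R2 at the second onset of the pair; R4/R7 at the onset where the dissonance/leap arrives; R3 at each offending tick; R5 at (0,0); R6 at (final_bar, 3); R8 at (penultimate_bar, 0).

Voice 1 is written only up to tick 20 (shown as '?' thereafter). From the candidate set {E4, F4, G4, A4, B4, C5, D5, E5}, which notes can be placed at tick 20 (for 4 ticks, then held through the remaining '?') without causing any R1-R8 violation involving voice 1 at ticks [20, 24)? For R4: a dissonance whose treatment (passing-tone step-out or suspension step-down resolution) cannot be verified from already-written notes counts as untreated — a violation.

E4: violates R7
F4: violates R4,R7
G4: violates R7
A4: violates R4,R7
B4: legal
C5: violates R7
D5: violates R4
E5: legal

{B4, E5}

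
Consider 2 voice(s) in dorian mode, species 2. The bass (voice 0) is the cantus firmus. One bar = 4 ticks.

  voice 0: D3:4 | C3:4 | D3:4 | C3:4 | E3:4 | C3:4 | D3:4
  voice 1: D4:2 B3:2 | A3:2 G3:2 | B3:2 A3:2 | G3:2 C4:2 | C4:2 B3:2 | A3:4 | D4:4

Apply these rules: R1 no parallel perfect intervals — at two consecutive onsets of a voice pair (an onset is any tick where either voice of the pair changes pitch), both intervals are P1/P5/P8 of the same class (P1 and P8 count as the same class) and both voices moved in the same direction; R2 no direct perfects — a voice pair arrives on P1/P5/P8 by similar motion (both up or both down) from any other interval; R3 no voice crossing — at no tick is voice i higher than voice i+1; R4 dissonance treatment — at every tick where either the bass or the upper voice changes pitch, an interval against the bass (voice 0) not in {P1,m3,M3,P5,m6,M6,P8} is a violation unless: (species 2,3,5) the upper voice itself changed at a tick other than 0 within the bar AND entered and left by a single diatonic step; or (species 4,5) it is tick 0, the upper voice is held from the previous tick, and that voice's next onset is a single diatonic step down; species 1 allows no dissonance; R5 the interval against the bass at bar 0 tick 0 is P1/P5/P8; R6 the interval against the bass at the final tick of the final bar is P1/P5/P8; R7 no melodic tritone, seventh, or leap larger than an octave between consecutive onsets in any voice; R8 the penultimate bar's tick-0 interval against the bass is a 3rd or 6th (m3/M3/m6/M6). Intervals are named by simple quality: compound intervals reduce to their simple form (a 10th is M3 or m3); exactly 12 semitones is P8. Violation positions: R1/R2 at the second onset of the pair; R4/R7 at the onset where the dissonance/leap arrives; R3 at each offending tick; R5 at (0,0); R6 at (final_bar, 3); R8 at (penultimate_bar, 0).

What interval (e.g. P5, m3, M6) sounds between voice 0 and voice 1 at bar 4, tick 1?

m6

voice 0=E3 voice 1=C4 -> m6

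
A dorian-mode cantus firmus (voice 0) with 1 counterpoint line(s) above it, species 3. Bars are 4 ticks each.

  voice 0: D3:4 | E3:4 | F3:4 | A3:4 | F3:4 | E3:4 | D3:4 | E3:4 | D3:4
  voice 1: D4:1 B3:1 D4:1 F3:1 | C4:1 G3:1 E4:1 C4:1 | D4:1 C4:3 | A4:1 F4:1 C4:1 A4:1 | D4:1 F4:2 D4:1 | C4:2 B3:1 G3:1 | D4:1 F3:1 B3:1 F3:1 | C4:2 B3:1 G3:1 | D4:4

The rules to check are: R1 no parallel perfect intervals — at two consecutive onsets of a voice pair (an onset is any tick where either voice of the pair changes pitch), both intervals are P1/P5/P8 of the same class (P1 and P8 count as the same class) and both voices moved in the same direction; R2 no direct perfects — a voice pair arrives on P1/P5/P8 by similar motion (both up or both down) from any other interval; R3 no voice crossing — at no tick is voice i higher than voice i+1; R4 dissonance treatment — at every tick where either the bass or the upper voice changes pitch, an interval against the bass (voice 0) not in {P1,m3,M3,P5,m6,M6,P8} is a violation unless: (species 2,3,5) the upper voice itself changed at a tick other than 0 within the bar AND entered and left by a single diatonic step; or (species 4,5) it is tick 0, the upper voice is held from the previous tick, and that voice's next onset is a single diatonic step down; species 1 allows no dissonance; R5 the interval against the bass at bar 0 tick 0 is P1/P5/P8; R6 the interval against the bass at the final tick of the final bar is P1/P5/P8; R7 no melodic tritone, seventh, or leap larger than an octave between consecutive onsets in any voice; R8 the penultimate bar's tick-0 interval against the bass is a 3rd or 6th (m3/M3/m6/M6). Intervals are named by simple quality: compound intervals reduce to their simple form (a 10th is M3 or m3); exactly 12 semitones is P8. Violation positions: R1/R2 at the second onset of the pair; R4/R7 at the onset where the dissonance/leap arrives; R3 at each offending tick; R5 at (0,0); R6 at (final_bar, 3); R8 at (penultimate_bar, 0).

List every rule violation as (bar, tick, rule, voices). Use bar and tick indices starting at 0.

bar 0: v0=D3 v1=D4 downbeat P8
bar 1: v0=E3 v1=C4 downbeat m6
bar 2: v0=F3 v1=D4 downbeat M6
bar 3: v0=A3 v1=A4 downbeat P8
bar 4: v0=F3 v1=D4 downbeat M6
bar 5: v0=E3 v1=C4 downbeat m6
bar 6: v0=D3 v1=D4 downbeat P8
bar 7: v0=E3 v1=C4 downbeat m6
bar 8: v0=D3 v1=D4 downbeat P8
  -> R2 @ bar 3 tick 0 v(0, 1): F3/C4 P5 -> A3/A4 P8 similar
  -> R7 @ bar 6 tick 2 v(1,): F3->B3 leap 6st
  -> R7 @ bar 6 tick 3 v(1,): B3->F3 leap 6st

(3, 0, R2, (0, 1))
(6, 2, R7, (1,))
(6, 3, R7, (1,))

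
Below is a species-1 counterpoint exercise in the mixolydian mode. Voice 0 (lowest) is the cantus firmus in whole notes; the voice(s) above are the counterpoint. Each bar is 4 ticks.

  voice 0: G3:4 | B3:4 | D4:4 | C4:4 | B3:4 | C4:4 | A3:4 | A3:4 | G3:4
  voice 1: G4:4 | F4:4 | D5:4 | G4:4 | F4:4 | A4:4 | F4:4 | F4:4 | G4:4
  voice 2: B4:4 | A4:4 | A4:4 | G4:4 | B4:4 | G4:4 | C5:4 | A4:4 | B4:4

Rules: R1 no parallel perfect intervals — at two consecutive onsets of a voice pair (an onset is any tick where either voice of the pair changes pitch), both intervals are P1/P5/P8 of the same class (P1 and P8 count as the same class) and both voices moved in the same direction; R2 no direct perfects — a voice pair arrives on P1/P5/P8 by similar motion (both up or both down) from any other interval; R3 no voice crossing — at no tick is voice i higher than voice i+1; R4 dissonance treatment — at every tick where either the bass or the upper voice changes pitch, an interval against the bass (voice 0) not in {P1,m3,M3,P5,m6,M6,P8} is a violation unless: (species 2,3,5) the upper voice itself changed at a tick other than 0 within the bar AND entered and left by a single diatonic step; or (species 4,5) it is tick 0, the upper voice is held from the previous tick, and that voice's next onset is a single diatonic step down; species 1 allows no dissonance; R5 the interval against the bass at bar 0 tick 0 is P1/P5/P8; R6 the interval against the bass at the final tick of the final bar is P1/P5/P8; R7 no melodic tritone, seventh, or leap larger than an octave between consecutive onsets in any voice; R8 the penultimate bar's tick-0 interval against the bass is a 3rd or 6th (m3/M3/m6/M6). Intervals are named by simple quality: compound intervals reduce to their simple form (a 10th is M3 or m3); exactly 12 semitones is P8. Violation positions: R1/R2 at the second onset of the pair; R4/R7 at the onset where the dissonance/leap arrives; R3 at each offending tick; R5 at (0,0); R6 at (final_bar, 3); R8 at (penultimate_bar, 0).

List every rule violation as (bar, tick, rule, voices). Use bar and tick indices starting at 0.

bar 0: v0=G3 v1=G4 v2=B4 downbeat M3
bar 1: v0=B3 v1=F4 v2=A4 downbeat m7
bar 2: v0=D4 v1=D5 v2=A4 downbeat P5
bar 3: v0=C4 v1=G4 v2=G4 downbeat P5
bar 4: v0=B3 v1=F4 v2=B4 downbeat P8
bar 5: v0=C4 v1=A4 v2=G4 downbeat P5
bar 6: v0=A3 v1=F4 v2=C5 downbeat m3
bar 7: v0=A3 v1=F4 v2=A4 downbeat P8
bar 8: v0=G3 v1=G4 v2=B4 downbeat M3
  -> R5 @ bar 0 tick 0 v(0, 2): opens on M3
  -> R4 @ bar 1 tick 0 v(0, 1): B3/F4 TT untreated
  -> R4 @ bar 1 tick 0 v(0, 2): B3/A4 m7 untreated
  -> R2 @ bar 2 tick 0 v(0, 1): B3/F4 TT -> D4/D5 P8 similar
  -> R3 @ bar 2 tick 0 v(1, 2): D5 above A4
  -> R3 @ bar 2 tick 1 v(1, 2): D5 above A4
  -> R3 @ bar 2 tick 2 v(1, 2): D5 above A4
  -> R3 @ bar 2 tick 3 v(1, 2): D5 above A4
  -> R1 @ bar 3 tick 0 v(0, 2): D4/A4 P5 -> C4/G4 P5 similar
  -> R2 @ bar 3 tick 0 v(0, 1): D4/D5 P8 -> C4/G4 P5 similar
  -> R2 @ bar 3 tick 0 v(1, 2): D5/A4 P4 -> G4/G4 P1 similar
  -> R4 @ bar 4 tick 0 v(0, 1): B3/F4 TT untreated
  -> R3 @ bar 5 tick 0 v(1, 2): A4 above G4
  -> R3 @ bar 5 tick 1 v(1, 2): A4 above G4
  -> R3 @ bar 5 tick 2 v(1, 2): A4 above G4
  -> R3 @ bar 5 tick 3 v(1, 2): A4 above G4
  -> R8 @ bar 7 tick 0 v(0, 2): penult P8 not 3rd/6th
  -> R6 @ bar 8 tick 3 v(0, 2): closes on M3

(0, 0, R5, (0, 2))
(1, 0, R4, (0, 1))
(1, 0, R4, (0, 2))
(2, 0, R2, (0, 1))
(2, 0, R3, (1, 2))
(2, 1, R3, (1, 2))
(2, 2, R3, (1, 2))
(2, 3, R3, (1, 2))
(3, 0, R1, (0, 2))
(3, 0, R2, (0, 1))
(3, 0, R2, (1, 2))
(4, 0, R4, (0, 1))
(5, 0, R3, (1, 2))
(5, 1, R3, (1, 2))
(5, 2, R3, (1, 2))
(5, 3, R3, (1, 2))
(7, 0, R8, (0, 2))
(8, 3, R6, (0, 2))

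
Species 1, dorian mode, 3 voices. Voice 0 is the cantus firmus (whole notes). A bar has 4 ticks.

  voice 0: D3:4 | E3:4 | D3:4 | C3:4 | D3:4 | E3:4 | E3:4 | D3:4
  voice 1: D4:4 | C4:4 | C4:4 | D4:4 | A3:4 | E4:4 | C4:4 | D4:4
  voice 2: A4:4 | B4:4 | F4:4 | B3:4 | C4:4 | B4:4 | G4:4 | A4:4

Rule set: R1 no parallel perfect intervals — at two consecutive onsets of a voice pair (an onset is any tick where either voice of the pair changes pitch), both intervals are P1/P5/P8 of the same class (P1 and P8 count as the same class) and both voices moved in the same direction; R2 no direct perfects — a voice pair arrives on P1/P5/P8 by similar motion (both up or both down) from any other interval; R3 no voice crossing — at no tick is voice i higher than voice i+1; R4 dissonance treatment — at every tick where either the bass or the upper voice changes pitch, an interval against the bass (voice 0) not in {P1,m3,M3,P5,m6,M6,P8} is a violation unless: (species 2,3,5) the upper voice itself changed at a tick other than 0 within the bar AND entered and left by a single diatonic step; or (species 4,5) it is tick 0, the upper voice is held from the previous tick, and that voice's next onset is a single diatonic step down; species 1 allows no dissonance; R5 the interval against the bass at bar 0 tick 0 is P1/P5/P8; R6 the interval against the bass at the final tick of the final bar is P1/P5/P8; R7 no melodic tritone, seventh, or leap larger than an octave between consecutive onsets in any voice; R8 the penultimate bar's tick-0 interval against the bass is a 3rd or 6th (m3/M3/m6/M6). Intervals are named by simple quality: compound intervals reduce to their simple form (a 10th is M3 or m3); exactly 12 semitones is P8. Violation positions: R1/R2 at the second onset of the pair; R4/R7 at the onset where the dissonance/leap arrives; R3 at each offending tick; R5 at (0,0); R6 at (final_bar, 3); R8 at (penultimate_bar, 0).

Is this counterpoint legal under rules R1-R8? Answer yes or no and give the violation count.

bar 0: v0=D3 v1=D4 v2=A4 (P5)
bar 1: v0=E3 v1=C4 v2=B4 (P5)
bar 2: v0=D3 v1=C4 v2=F4 (m3)
bar 3: v0=C3 v1=D4 v2=B3 (M7)
bar 4: v0=D3 v1=A3 v2=C4 (m7)
bar 5: v0=E3 v1=E4 v2=B4 (P5)
bar 6: v0=E3 v1=C4 v2=G4 (m3)
bar 7: v0=D3 v1=D4 v2=A4 (P5)
  R1 @ bar1.0: D3/A4 P5 -> E3/B4 P5 similar
  R4 @ bar2.0: D3/C4 m7 untreated
  R7 @ bar2.0: B4->F4 leap 6st
  R3 @ bar3.0: D4 above B3
  R4 @ bar3.0: C3/D4 M2 untreated
  R4 @ bar3.0: C3/B3 M7 untreated
  R7 @ bar3.0: F4->B3 leap 6st
  R3 @ bar3.1: D4 above B3
  R3 @ bar3.2: D4 above B3
  R3 @ bar3.3: D4 above B3
  R4 @ bar4.0: D3/C4 m7 untreated
  R2 @ bar5.0: D3/A3 P5 -> E3/E4 P8 similar
  R2 @ bar5.0: D3/C4 m7 -> E3/B4 P5 similar
  R2 @ bar5.0: A3/C4 m3 -> E4/B4 P5 similar
  R7 @ bar5.0: C4->B4 leap 11st
  R1 @ bar6.0: E4/B4 P5 -> C4/G4 P5 similar
  R1 @ bar7.0: C4/G4 P5 -> D4/A4 P5 similar

No (17 violations)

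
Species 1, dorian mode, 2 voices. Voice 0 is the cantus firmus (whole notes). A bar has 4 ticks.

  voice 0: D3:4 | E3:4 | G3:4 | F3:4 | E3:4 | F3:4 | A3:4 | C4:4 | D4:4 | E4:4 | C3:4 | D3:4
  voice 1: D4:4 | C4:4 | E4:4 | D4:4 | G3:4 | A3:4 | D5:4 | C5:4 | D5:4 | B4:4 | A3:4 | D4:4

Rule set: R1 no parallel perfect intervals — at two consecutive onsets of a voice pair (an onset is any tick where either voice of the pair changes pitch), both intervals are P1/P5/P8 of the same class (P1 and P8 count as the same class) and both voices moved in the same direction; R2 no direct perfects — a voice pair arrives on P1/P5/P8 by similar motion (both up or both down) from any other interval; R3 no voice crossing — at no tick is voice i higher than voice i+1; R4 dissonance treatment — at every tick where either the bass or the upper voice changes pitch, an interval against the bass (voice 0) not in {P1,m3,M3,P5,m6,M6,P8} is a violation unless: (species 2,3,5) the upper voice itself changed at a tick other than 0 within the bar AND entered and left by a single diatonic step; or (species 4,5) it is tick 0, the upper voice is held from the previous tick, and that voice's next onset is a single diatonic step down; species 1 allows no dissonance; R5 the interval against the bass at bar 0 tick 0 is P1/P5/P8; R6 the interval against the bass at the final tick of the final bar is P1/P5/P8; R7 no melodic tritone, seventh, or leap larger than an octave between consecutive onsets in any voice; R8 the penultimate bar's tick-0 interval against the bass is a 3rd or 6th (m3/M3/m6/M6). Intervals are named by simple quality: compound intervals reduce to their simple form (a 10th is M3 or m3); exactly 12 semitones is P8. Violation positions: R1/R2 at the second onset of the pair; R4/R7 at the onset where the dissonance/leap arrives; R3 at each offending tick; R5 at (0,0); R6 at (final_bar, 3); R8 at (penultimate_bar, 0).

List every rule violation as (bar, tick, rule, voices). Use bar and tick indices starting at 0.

bar 0: v0=D3 v1=D4 downbeat P8
bar 1: v0=E3 v1=C4 downbeat m6
bar 2: v0=G3 v1=E4 downbeat M6
bar 3: v0=F3 v1=D4 downbeat M6
bar 4: v0=E3 v1=G3 downbeat m3
bar 5: v0=F3 v1=A3 downbeat M3
bar 6: v0=A3 v1=D5 downbeat P4
bar 7: v0=C4 v1=C5 downbeat P8
bar 8: v0=D4 v1=D5 downbeat P8
bar 9: v0=E4 v1=B4 downbeat P5
bar 10: v0=C3 v1=A3 downbeat M6
bar 11: v0=D3 v1=D4 downbeat P8
  -> R4 @ bar 6 tick 0 v(0, 1): A3/D5 P4 untreated
  -> R7 @ bar 6 tick 0 v(1,): A3->D5 leap 17st
  -> R1 @ bar 8 tick 0 v(0, 1): C4/C5 P8 -> D4/D5 P8 similar
  -> R7 @ bar 10 tick 0 v(0,): E4->C3 leap 16st
  -> R7 @ bar 10 tick 0 v(1,): B4->A3 leap 14st
  -> R2 @ bar 11 tick 0 v(0, 1): C3/A3 M6 -> D3/D4 P8 similar

(6, 0, R4, (0, 1))
(6, 0, R7, (1,))
(8, 0, R1, (0, 1))
(10, 0, R7, (0,))
(10, 0, R7, (1,))
(11, 0, R2, (0, 1))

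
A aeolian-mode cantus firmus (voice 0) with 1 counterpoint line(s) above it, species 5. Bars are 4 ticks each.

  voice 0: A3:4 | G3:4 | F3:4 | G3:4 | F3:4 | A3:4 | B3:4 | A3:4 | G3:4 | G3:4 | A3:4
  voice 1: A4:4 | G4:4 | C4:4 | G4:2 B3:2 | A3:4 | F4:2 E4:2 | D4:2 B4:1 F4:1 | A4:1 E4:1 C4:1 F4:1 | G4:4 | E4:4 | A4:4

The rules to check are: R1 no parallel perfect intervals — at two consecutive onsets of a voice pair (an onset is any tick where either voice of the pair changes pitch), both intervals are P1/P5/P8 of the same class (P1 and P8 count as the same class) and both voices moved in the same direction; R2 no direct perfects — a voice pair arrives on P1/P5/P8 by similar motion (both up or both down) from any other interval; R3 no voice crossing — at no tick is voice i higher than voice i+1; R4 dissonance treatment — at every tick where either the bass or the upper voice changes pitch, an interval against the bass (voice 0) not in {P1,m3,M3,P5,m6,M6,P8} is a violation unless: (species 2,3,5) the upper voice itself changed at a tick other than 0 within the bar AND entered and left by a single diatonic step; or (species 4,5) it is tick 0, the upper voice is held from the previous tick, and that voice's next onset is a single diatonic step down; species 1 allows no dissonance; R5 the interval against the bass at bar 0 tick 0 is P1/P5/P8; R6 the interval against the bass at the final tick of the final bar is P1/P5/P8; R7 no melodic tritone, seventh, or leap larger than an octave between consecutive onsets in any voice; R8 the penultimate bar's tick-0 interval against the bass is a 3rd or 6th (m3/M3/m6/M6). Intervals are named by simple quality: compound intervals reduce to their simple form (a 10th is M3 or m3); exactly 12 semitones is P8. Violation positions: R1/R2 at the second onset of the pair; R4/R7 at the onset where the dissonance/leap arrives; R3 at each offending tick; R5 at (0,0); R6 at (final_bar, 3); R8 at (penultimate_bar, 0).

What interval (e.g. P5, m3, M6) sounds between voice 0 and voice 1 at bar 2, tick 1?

voice 0=F3 voice 1=C4 -> P5

P5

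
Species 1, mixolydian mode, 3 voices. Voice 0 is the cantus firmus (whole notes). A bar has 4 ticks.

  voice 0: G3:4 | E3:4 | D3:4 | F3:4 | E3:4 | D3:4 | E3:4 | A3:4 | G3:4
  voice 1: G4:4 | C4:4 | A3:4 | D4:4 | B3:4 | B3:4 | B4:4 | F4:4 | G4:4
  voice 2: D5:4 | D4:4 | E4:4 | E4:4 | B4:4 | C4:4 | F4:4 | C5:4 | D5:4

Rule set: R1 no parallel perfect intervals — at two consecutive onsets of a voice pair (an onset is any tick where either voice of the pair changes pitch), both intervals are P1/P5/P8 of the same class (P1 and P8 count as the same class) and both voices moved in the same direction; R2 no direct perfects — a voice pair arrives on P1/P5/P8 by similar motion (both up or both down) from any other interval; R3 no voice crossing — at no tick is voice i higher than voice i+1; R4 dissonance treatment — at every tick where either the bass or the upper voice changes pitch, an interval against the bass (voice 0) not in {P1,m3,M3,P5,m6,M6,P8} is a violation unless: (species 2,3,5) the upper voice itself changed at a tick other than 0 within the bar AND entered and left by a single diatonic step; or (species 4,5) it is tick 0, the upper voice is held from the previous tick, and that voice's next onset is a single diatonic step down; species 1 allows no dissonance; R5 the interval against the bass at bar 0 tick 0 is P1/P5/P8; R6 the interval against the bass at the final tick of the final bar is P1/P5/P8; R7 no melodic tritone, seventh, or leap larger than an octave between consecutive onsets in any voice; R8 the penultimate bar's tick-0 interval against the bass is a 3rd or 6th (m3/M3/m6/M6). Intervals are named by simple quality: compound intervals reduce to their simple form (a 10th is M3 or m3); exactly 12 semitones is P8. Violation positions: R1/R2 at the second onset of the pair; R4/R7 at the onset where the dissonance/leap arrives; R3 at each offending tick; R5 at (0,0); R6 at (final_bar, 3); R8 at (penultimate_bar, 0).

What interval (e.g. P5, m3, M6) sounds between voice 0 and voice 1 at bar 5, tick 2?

voice 0=D3 voice 1=B3 -> M6

M6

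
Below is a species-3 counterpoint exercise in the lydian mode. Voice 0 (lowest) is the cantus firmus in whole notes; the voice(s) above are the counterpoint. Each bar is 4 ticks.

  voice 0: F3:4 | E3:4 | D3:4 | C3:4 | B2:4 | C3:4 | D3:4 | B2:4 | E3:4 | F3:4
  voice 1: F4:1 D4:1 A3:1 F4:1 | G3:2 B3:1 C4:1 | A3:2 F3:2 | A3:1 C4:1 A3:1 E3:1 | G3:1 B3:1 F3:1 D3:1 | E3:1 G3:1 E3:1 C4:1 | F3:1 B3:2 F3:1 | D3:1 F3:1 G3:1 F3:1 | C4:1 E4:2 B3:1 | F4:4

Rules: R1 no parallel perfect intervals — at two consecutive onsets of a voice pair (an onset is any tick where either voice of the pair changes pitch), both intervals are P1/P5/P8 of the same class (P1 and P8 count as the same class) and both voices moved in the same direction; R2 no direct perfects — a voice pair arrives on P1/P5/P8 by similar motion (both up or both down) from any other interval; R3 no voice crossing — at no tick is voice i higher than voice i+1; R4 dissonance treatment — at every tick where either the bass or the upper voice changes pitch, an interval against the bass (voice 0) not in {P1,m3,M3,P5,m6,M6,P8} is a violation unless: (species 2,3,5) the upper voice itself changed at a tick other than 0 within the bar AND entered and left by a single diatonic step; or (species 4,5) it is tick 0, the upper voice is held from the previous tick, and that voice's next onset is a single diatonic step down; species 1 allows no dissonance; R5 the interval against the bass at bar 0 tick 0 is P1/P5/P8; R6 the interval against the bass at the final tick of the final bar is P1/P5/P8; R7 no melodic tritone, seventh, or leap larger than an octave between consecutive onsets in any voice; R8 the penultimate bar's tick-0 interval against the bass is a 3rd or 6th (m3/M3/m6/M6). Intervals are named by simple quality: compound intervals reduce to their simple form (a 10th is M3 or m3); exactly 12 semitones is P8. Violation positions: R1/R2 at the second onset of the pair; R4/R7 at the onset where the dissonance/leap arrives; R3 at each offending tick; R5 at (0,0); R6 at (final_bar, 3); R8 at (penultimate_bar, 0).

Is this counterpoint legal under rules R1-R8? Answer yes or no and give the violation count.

bar 0: v0=F3 v1=F4 (P8)
bar 1: v0=E3 v1=G3 (m3)
bar 2: v0=D3 v1=A3 (P5)
bar 3: v0=C3 v1=A3 (M6)
bar 4: v0=B2 v1=G3 (m6)
bar 5: v0=C3 v1=E3 (M3)
bar 6: v0=D3 v1=F3 (m3)
bar 7: v0=B2 v1=D3 (m3)
bar 8: v0=E3 v1=C4 (m6)
bar 9: v0=F3 v1=F4 (P8)
  R7 @ bar1.0: F4->G3 leap 10st
  R2 @ bar2.0: E3/C4 m6 -> D3/A3 P5 similar
  R4 @ bar4.2: B2/F3 TT untreated
  R7 @ bar4.2: B3->F3 leap 6st
  R7 @ bar6.1: F3->B3 leap 6st
  R7 @ bar6.3: B3->F3 leap 6st
  R4 @ bar7.1: B2/F3 TT untreated
  R4 @ bar7.3: B2/F3 TT untreated
  R2 @ bar9.0: E3/B3 P5 -> F3/F4 P8 similar
  R7 @ bar9.0: B3->F4 leap 6st

No (10 violations)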